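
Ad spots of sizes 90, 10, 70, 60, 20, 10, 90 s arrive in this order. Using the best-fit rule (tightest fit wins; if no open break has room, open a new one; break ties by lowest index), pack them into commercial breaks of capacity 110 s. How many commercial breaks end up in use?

  90 → break 1 (new)  [load 90/110]
  10 → break 1  [load 100/110]
  70 → break 2 (new)  [load 70/110]
  60 → break 3 (new)  [load 60/110]
  20 → break 2  [load 90/110]
  10 → break 1  [load 110/110]
  90 → break 4 (new)  [load 90/110]
4 commercial breaks opened.

4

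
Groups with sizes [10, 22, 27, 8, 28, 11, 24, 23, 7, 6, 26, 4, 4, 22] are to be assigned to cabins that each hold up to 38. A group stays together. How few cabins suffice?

7

Total = 28 + 27 + 26 + 24 + 23 + 22 + 22 + 11 + 10 + 8 + 7 + 6 + 4 + 4 = 222.
Lower bound: ⌈222/38⌉ = 6 cabins.
Also, 7 groups each exceed 19, and no two of those can share a cabin, so at least 7 cabins are needed.
A packing using 7 cabins:
  cabin 1: 28 + 10 = 38
  cabin 2: 27 + 11 = 38
  cabin 3: 26 + 8 + 4 = 38
  cabin 4: 24 + 7 + 6 = 37
  cabin 5: 23 + 4 = 27
  cabin 6: 22 = 22
  cabin 7: 22 = 22
This matches the lower bound, so 7 is optimal.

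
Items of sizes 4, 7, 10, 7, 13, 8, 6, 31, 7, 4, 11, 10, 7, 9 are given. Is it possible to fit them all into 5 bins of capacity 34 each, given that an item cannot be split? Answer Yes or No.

A valid assignment using 5 bins:
  bin 1: 31 = 31
  bin 2: 13 + 11 + 10 = 34
  bin 3: 10 + 9 + 8 + 7 = 34
  bin 4: 7 + 7 + 7 + 6 + 4 = 31
  bin 5: 4 = 4
Every load is within 34, so 5 bins suffice.

Yes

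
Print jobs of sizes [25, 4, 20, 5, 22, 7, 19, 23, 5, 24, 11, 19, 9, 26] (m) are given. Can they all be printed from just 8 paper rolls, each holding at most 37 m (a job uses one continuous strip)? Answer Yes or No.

Yes

A valid assignment using 8 paper rolls:
  roll 1: 26 + 11 = 37
  roll 2: 25 + 9 = 34
  roll 3: 24 + 7 + 5 = 36
  roll 4: 23 + 5 + 4 = 32
  roll 5: 22 = 22
  roll 6: 20 = 20
  roll 7: 19 = 19
  roll 8: 19 = 19
Every load is within 37 m, so 8 paper rolls suffice.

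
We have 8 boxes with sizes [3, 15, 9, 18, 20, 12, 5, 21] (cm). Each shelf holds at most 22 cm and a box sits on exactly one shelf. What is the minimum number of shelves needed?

Total = 21 + 20 + 18 + 15 + 12 + 9 + 5 + 3 = 103 cm.
Lower bound: ⌈103/22⌉ = 5 shelves.
A packing using 5 shelves:
  shelf 1: 21 = 21
  shelf 2: 20 = 20
  shelf 3: 18 + 3 = 21
  shelf 4: 15 + 5 = 20
  shelf 5: 12 + 9 = 21
This matches the lower bound, so 5 is optimal.

5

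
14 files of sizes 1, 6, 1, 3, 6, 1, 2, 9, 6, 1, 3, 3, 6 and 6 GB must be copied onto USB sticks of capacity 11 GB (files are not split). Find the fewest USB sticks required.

6

Total = 9 + 6 + 6 + 6 + 6 + 6 + 3 + 3 + 3 + 2 + 1 + 1 + 1 + 1 = 54 GB.
Lower bound: ⌈54/11⌉ = 5 USB sticks.
Also, 6 files each exceed 11/2 GB, and no two of those can share a USB stick, so at least 6 USB sticks are needed.
A packing using 6 USB sticks:
  USB stick 1: 9 + 2 = 11
  USB stick 2: 6 + 3 + 1 + 1 = 11
  USB stick 3: 6 + 3 + 1 + 1 = 11
  USB stick 4: 6 + 3 = 9
  USB stick 5: 6 = 6
  USB stick 6: 6 = 6
This matches the lower bound, so 6 is optimal.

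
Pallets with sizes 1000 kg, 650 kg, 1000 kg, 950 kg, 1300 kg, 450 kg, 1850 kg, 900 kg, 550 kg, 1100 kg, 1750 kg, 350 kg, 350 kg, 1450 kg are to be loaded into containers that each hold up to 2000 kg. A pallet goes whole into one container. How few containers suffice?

8

Total = 1850 + 1750 + 1450 + 1300 + 1100 + 1000 + 1000 + 950 + 900 + 650 + 550 + 450 + 350 + 350 = 13650 kg.
Lower bound: ⌈13650/2000⌉ = 7 containers.
A packing using 8 containers:
  container 1: 1850 = 1850
  container 2: 1750 = 1750
  container 3: 1450 + 550 = 2000
  container 4: 1300 + 650 = 1950
  container 5: 1100 + 900 = 2000
  container 6: 1000 + 1000 = 2000
  container 7: 950 + 450 + 350 = 1750
  container 8: 350 = 350
No arrangement into 7 containers stays within capacity, so 8 is optimal.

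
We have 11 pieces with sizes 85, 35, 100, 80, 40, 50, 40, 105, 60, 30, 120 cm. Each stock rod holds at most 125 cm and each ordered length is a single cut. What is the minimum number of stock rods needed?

Total = 120 + 105 + 100 + 85 + 80 + 60 + 50 + 40 + 40 + 35 + 30 = 745 cm.
Lower bound: ⌈745/125⌉ = 6 stock rods.
A packing using 7 stock rods:
  stock rod 1: 120 = 120
  stock rod 2: 105 = 105
  stock rod 3: 100 = 100
  stock rod 4: 85 + 40 = 125
  stock rod 5: 80 + 40 = 120
  stock rod 6: 60 + 50 = 110
  stock rod 7: 35 + 30 = 65
No arrangement into 6 stock rods stays within capacity, so 7 is optimal.

7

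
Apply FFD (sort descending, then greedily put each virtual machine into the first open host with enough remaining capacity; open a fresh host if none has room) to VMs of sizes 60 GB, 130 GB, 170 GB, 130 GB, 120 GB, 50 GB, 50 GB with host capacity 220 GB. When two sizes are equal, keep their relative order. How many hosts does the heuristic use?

4

Sorted descending: 170, 130, 130, 120, 60, 50, 50.
  170 → host 1 (new)  [load 170/220]
  130 → host 2 (new)  [load 130/220]
  130 → host 3 (new)  [load 130/220]
  120 → host 4 (new)  [load 120/220]
  60 → host 2  [load 190/220]
  50 → host 1  [load 220/220]
  50 → host 3  [load 180/220]
4 hosts opened.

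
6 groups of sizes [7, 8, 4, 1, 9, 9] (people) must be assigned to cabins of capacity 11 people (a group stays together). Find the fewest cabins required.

Total = 9 + 9 + 8 + 7 + 4 + 1 = 38 people.
Lower bound: ⌈38/11⌉ = 4 cabins.
A packing using 4 cabins:
  cabin 1: 9 + 1 = 10
  cabin 2: 9 = 9
  cabin 3: 8 = 8
  cabin 4: 7 + 4 = 11
This matches the lower bound, so 4 is optimal.

4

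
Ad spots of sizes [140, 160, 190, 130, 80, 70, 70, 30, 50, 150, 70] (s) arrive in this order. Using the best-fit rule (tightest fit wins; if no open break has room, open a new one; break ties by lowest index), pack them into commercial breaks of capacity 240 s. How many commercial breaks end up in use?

  140 → break 1 (new)  [load 140/240]
  160 → break 2 (new)  [load 160/240]
  190 → break 3 (new)  [load 190/240]
  130 → break 4 (new)  [load 130/240]
  80 → break 2  [load 240/240]
  70 → break 1  [load 210/240]
  70 → break 4  [load 200/240]
  30 → break 1  [load 240/240]
  50 → break 3  [load 240/240]
  150 → break 5 (new)  [load 150/240]
  70 → break 5  [load 220/240]
5 commercial breaks opened.

5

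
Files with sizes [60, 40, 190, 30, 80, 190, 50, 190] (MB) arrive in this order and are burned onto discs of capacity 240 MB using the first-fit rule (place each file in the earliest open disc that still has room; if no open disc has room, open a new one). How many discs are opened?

  60 → disc 1 (new)  [load 60/240]
  40 → disc 1  [load 100/240]
  190 → disc 2 (new)  [load 190/240]
  30 → disc 1  [load 130/240]
  80 → disc 1  [load 210/240]
  190 → disc 3 (new)  [load 190/240]
  50 → disc 2  [load 240/240]
  190 → disc 4 (new)  [load 190/240]
4 discs opened.

4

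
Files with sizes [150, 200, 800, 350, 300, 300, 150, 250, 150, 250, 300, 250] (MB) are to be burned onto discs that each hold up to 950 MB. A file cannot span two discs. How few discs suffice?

Total = 800 + 350 + 300 + 300 + 300 + 250 + 250 + 250 + 200 + 150 + 150 + 150 = 3450 MB.
Lower bound: ⌈3450/950⌉ = 4 discs.
A packing using 4 discs:
  disc 1: 800 + 150 = 950
  disc 2: 350 + 300 + 300 = 950
  disc 3: 300 + 250 + 250 + 150 = 950
  disc 4: 250 + 200 + 150 = 600
This matches the lower bound, so 4 is optimal.

4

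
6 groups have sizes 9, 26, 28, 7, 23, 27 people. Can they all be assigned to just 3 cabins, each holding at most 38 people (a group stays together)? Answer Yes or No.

No

Total = 120 people; ⌈120/38⌉ = 4.
At least 4 cabins are required, but only 3 are allowed.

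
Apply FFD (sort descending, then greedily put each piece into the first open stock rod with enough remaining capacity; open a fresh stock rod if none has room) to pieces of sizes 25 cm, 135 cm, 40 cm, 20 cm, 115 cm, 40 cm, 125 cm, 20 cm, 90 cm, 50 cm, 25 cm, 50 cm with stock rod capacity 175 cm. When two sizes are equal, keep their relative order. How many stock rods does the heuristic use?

5

Sorted descending: 135, 125, 115, 90, 50, 50, 40, 40, 25, 25, 20, 20.
  135 → stock rod 1 (new)  [load 135/175]
  125 → stock rod 2 (new)  [load 125/175]
  115 → stock rod 3 (new)  [load 115/175]
  90 → stock rod 4 (new)  [load 90/175]
  50 → stock rod 2  [load 175/175]
  50 → stock rod 3  [load 165/175]
  40 → stock rod 1  [load 175/175]
  40 → stock rod 4  [load 130/175]
  25 → stock rod 4  [load 155/175]
  25 → stock rod 5 (new)  [load 25/175]
  20 → stock rod 4  [load 175/175]
  20 → stock rod 5  [load 45/175]
5 stock rods opened.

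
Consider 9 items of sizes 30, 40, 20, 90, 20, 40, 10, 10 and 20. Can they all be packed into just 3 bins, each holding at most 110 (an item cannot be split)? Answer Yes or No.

Yes

A valid assignment using 3 bins:
  bin 1: 90 + 20 = 110
  bin 2: 40 + 40 + 30 = 110
  bin 3: 20 + 20 + 10 + 10 = 60
Every load is within 110, so 3 bins suffice.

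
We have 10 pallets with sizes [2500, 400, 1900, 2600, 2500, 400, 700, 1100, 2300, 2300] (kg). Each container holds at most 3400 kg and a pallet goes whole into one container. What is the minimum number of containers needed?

6

Total = 2600 + 2500 + 2500 + 2300 + 2300 + 1900 + 1100 + 700 + 400 + 400 = 16700 kg.
Lower bound: ⌈16700/3400⌉ = 5 containers.
Also, 6 pallets each exceed 1700 kg, and no two of those can share a container, so at least 6 containers are needed.
A packing using 6 containers:
  container 1: 2600 + 700 = 3300
  container 2: 2500 + 400 + 400 = 3300
  container 3: 2500 = 2500
  container 4: 2300 + 1100 = 3400
  container 5: 2300 = 2300
  container 6: 1900 = 1900
This matches the lower bound, so 6 is optimal.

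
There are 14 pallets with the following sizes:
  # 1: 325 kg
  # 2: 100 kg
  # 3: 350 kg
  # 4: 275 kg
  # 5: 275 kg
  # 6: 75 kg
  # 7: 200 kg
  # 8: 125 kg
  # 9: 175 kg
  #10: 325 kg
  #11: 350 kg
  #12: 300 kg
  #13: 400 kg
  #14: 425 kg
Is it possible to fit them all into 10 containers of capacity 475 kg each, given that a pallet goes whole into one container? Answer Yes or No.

A valid assignment using 9 containers:
  container 1: 425 = 425
  container 2: 400 + 75 = 475
  container 3: 350 + 125 = 475
  container 4: 350 + 100 = 450
  container 5: 325 = 325
  container 6: 325 = 325
  container 7: 300 + 175 = 475
  container 8: 275 + 200 = 475
  container 9: 275 = 275
That uses only 9 ≤ 10, so 10 containers are enough.

Yes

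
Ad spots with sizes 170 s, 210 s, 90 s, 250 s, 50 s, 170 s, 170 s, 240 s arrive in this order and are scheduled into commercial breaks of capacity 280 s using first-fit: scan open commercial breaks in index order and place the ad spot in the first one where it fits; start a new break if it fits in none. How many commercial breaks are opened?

6

  170 → break 1 (new)  [load 170/280]
  210 → break 2 (new)  [load 210/280]
  90 → break 1  [load 260/280]
  250 → break 3 (new)  [load 250/280]
  50 → break 2  [load 260/280]
  170 → break 4 (new)  [load 170/280]
  170 → break 5 (new)  [load 170/280]
  240 → break 6 (new)  [load 240/280]
6 commercial breaks opened.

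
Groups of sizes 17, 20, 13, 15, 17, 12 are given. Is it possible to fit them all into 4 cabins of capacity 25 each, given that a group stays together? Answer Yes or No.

No

Total = 94; ⌈94/25⌉ = 4.
5 groups each exceed half the capacity and cannot share a cabin, forcing at least 5 cabins.
At least 5 cabins are required, but only 4 are allowed.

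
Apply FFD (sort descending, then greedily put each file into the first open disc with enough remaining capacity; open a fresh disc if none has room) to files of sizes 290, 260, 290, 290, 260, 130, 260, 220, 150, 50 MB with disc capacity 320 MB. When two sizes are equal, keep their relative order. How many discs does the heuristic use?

8

Sorted descending: 290, 290, 290, 260, 260, 260, 220, 150, 130, 50.
  290 → disc 1 (new)  [load 290/320]
  290 → disc 2 (new)  [load 290/320]
  290 → disc 3 (new)  [load 290/320]
  260 → disc 4 (new)  [load 260/320]
  260 → disc 5 (new)  [load 260/320]
  260 → disc 6 (new)  [load 260/320]
  220 → disc 7 (new)  [load 220/320]
  150 → disc 8 (new)  [load 150/320]
  130 → disc 8  [load 280/320]
  50 → disc 4  [load 310/320]
8 discs opened.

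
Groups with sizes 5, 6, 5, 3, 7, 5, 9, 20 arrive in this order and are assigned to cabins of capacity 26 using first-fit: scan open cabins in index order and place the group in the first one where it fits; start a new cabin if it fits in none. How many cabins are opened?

  5 → cabin 1 (new)  [load 5/26]
  6 → cabin 1  [load 11/26]
  5 → cabin 1  [load 16/26]
  3 → cabin 1  [load 19/26]
  7 → cabin 1  [load 26/26]
  5 → cabin 2 (new)  [load 5/26]
  9 → cabin 2  [load 14/26]
  20 → cabin 3 (new)  [load 20/26]
3 cabins opened.

3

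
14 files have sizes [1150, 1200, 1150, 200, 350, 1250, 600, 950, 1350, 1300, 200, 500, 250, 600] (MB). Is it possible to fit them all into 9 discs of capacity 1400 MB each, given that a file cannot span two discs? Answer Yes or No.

Yes

A valid assignment using 9 discs:
  disc 1: 1350 = 1350
  disc 2: 1300 = 1300
  disc 3: 1250 = 1250
  disc 4: 1200 + 200 = 1400
  disc 5: 1150 + 250 = 1400
  disc 6: 1150 + 200 = 1350
  disc 7: 950 + 350 = 1300
  disc 8: 600 + 600 = 1200
  disc 9: 500 = 500
Every load is within 1400 MB, so 9 discs suffice.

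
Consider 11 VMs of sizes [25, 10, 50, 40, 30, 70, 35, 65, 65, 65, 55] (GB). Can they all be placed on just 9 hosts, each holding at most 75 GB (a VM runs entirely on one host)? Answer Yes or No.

Yes

A valid assignment using 8 hosts:
  host 1: 70 = 70
  host 2: 65 + 10 = 75
  host 3: 65 = 65
  host 4: 65 = 65
  host 5: 55 = 55
  host 6: 50 + 25 = 75
  host 7: 40 + 35 = 75
  host 8: 30 = 30
That uses only 8 ≤ 9, so 9 hosts are enough.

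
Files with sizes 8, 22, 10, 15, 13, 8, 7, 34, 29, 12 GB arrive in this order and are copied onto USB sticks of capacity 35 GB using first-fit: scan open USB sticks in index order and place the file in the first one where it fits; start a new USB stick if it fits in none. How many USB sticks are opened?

5

  8 → USB stick 1 (new)  [load 8/35]
  22 → USB stick 1  [load 30/35]
  10 → USB stick 2 (new)  [load 10/35]
  15 → USB stick 2  [load 25/35]
  13 → USB stick 3 (new)  [load 13/35]
  8 → USB stick 2  [load 33/35]
  7 → USB stick 3  [load 20/35]
  34 → USB stick 4 (new)  [load 34/35]
  29 → USB stick 5 (new)  [load 29/35]
  12 → USB stick 3  [load 32/35]
5 USB sticks opened.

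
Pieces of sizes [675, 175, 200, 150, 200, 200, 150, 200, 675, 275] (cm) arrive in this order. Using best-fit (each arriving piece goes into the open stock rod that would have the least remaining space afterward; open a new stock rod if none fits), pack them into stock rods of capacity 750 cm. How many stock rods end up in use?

  675 → stock rod 1 (new)  [load 675/750]
  175 → stock rod 2 (new)  [load 175/750]
  200 → stock rod 2  [load 375/750]
  150 → stock rod 2  [load 525/750]
  200 → stock rod 2  [load 725/750]
  200 → stock rod 3 (new)  [load 200/750]
  150 → stock rod 3  [load 350/750]
  200 → stock rod 3  [load 550/750]
  675 → stock rod 4 (new)  [load 675/750]
  275 → stock rod 5 (new)  [load 275/750]
5 stock rods opened.

5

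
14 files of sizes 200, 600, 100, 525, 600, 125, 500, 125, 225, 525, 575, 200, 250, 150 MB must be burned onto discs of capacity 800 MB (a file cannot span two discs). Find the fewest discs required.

6

Total = 600 + 600 + 575 + 525 + 525 + 500 + 250 + 225 + 200 + 200 + 150 + 125 + 125 + 100 = 4700 MB.
Lower bound: ⌈4700/800⌉ = 6 discs.
A packing using 6 discs:
  disc 1: 600 + 200 = 800
  disc 2: 600 + 200 = 800
  disc 3: 575 + 225 = 800
  disc 4: 525 + 250 = 775
  disc 5: 525 + 150 + 125 = 800
  disc 6: 500 + 125 + 100 = 725
This matches the lower bound, so 6 is optimal.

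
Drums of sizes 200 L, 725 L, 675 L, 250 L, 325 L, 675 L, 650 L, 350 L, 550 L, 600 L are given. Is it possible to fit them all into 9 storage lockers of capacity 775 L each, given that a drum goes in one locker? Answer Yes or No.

Yes

A valid assignment using 8 storage lockers:
  locker 1: 725 = 725
  locker 2: 675 = 675
  locker 3: 675 = 675
  locker 4: 650 = 650
  locker 5: 600 = 600
  locker 6: 550 + 200 = 750
  locker 7: 350 + 325 = 675
  locker 8: 250 = 250
That uses only 8 ≤ 9, so 9 storage lockers are enough.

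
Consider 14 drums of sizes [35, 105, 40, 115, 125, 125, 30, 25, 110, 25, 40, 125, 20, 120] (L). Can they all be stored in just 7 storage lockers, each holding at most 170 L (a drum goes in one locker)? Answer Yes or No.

Yes

A valid assignment using 7 storage lockers:
  locker 1: 125 + 40 = 165
  locker 2: 125 + 40 = 165
  locker 3: 125 + 35 = 160
  locker 4: 120 + 30 + 20 = 170
  locker 5: 115 + 25 + 25 = 165
  locker 6: 110 = 110
  locker 7: 105 = 105
Every load is within 170 L, so 7 storage lockers suffice.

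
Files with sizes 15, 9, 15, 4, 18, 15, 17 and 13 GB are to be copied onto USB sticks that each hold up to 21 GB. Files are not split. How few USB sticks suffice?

Total = 18 + 17 + 15 + 15 + 15 + 13 + 9 + 4 = 106 GB.
Lower bound: ⌈106/21⌉ = 6 USB sticks.
A packing using 7 USB sticks:
  USB stick 1: 18 = 18
  USB stick 2: 17 + 4 = 21
  USB stick 3: 15 = 15
  USB stick 4: 15 = 15
  USB stick 5: 15 = 15
  USB stick 6: 13 = 13
  USB stick 7: 9 = 9
No arrangement into 6 USB sticks stays within capacity, so 7 is optimal.

7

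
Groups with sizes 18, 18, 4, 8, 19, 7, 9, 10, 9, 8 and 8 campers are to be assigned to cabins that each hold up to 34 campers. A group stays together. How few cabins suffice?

Total = 19 + 18 + 18 + 10 + 9 + 9 + 8 + 8 + 8 + 7 + 4 = 118 campers.
Lower bound: ⌈118/34⌉ = 4 cabins.
A packing using 4 cabins:
  cabin 1: 19 + 10 + 4 = 33
  cabin 2: 18 + 9 + 7 = 34
  cabin 3: 18 + 9 = 27
  cabin 4: 8 + 8 + 8 = 24
This matches the lower bound, so 4 is optimal.

4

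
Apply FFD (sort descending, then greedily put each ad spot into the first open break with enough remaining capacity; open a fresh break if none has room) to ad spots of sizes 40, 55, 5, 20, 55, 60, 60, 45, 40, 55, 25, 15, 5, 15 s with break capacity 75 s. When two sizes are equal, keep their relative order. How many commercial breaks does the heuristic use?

Sorted descending: 60, 60, 55, 55, 55, 45, 40, 40, 25, 20, 15, 15, 5, 5.
  60 → break 1 (new)  [load 60/75]
  60 → break 2 (new)  [load 60/75]
  55 → break 3 (new)  [load 55/75]
  55 → break 4 (new)  [load 55/75]
  55 → break 5 (new)  [load 55/75]
  45 → break 6 (new)  [load 45/75]
  40 → break 7 (new)  [load 40/75]
  40 → break 8 (new)  [load 40/75]
  25 → break 6  [load 70/75]
  20 → break 3  [load 75/75]
  15 → break 1  [load 75/75]
  15 → break 2  [load 75/75]
  5 → break 4  [load 60/75]
  5 → break 4  [load 65/75]
8 commercial breaks opened.

8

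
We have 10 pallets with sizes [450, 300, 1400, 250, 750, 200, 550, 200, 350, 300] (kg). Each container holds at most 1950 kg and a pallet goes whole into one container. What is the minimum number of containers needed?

Total = 1400 + 750 + 550 + 450 + 350 + 300 + 300 + 250 + 200 + 200 = 4750 kg.
Lower bound: ⌈4750/1950⌉ = 3 containers.
A packing using 3 containers:
  container 1: 1400 + 550 = 1950
  container 2: 750 + 450 + 350 + 300 = 1850
  container 3: 300 + 250 + 200 + 200 = 950
This matches the lower bound, so 3 is optimal.

3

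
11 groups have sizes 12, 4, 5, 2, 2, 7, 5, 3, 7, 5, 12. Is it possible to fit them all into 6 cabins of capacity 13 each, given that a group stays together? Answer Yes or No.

A valid assignment using 6 cabins:
  cabin 1: 12 = 12
  cabin 2: 12 = 12
  cabin 3: 7 + 5 = 12
  cabin 4: 7 + 5 = 12
  cabin 5: 5 + 4 + 3 = 12
  cabin 6: 2 + 2 = 4
Every load is within 13, so 6 cabins suffice.

Yes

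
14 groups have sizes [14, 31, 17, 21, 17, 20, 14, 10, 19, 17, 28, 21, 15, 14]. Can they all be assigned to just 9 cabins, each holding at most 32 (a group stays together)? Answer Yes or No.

No

Total = 258; ⌈258/32⌉ = 9.
The bound of 9 does not rule out 9, but exhaustive search shows no assignment into 9 cabins of capacity 32 exists — the minimum is 10.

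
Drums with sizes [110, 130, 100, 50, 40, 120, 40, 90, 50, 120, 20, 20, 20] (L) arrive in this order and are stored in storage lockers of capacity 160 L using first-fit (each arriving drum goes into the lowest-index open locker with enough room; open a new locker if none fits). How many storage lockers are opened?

  110 → locker 1 (new)  [load 110/160]
  130 → locker 2 (new)  [load 130/160]
  100 → locker 3 (new)  [load 100/160]
  50 → locker 1  [load 160/160]
  40 → locker 3  [load 140/160]
  120 → locker 4 (new)  [load 120/160]
  40 → locker 4  [load 160/160]
  90 → locker 5 (new)  [load 90/160]
  50 → locker 5  [load 140/160]
  120 → locker 6 (new)  [load 120/160]
  20 → locker 2  [load 150/160]
  20 → locker 3  [load 160/160]
  20 → locker 5  [load 160/160]
6 storage lockers opened.

6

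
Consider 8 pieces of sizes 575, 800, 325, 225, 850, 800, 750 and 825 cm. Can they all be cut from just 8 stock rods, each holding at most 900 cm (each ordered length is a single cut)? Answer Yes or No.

Yes

A valid assignment using 7 stock rods:
  stock rod 1: 850 = 850
  stock rod 2: 825 = 825
  stock rod 3: 800 = 800
  stock rod 4: 800 = 800
  stock rod 5: 750 = 750
  stock rod 6: 575 + 325 = 900
  stock rod 7: 225 = 225
That uses only 7 ≤ 8, so 8 stock rods are enough.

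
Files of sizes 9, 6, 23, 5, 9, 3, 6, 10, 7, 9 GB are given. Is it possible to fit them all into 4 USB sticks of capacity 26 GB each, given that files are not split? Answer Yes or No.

A valid assignment using 4 USB sticks:
  USB stick 1: 23 + 3 = 26
  USB stick 2: 10 + 9 + 7 = 26
  USB stick 3: 9 + 9 + 6 = 24
  USB stick 4: 6 + 5 = 11
Every load is within 26 GB, so 4 USB sticks suffice.

Yes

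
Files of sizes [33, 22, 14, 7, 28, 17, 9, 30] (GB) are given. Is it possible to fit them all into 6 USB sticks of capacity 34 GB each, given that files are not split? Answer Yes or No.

A valid assignment using 6 USB sticks:
  USB stick 1: 33 = 33
  USB stick 2: 30 = 30
  USB stick 3: 28 = 28
  USB stick 4: 22 + 9 = 31
  USB stick 5: 17 + 14 = 31
  USB stick 6: 7 = 7
Every load is within 34 GB, so 6 USB sticks suffice.

Yes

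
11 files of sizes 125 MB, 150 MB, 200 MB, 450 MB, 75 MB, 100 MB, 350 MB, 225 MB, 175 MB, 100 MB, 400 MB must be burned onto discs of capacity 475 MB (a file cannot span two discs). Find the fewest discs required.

5

Total = 450 + 400 + 350 + 225 + 200 + 175 + 150 + 125 + 100 + 100 + 75 = 2350 MB.
Lower bound: ⌈2350/475⌉ = 5 discs.
A packing using 5 discs:
  disc 1: 450 = 450
  disc 2: 400 + 75 = 475
  disc 3: 350 + 125 = 475
  disc 4: 225 + 150 + 100 = 475
  disc 5: 200 + 175 + 100 = 475
This matches the lower bound, so 5 is optimal.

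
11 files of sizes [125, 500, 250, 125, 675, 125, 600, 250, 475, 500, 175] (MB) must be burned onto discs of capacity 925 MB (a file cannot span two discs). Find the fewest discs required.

5

Total = 675 + 600 + 500 + 500 + 475 + 250 + 250 + 175 + 125 + 125 + 125 = 3800 MB.
Lower bound: ⌈3800/925⌉ = 5 discs.
A packing using 5 discs:
  disc 1: 675 + 250 = 925
  disc 2: 600 + 250 = 850
  disc 3: 500 + 175 + 125 + 125 = 925
  disc 4: 500 + 125 = 625
  disc 5: 475 = 475
This matches the lower bound, so 5 is optimal.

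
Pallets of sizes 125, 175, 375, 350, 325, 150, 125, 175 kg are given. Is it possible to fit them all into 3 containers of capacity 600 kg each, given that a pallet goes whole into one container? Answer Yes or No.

Total = 1800 kg; ⌈1800/600⌉ = 3.
The bound of 3 does not rule out 3, but exhaustive search shows no assignment into 3 containers of capacity 600 kg exists — the minimum is 4.

No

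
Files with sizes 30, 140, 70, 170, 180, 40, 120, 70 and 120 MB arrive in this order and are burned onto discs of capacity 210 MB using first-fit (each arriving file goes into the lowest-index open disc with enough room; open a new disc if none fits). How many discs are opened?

5

  30 → disc 1 (new)  [load 30/210]
  140 → disc 1  [load 170/210]
  70 → disc 2 (new)  [load 70/210]
  170 → disc 3 (new)  [load 170/210]
  180 → disc 4 (new)  [load 180/210]
  40 → disc 1  [load 210/210]
  120 → disc 2  [load 190/210]
  70 → disc 5 (new)  [load 70/210]
  120 → disc 5  [load 190/210]
5 discs opened.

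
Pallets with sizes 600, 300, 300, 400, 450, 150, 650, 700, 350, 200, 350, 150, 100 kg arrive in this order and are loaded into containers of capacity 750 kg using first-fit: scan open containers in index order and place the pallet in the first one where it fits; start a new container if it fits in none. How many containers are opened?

7

  600 → container 1 (new)  [load 600/750]
  300 → container 2 (new)  [load 300/750]
  300 → container 2  [load 600/750]
  400 → container 3 (new)  [load 400/750]
  450 → container 4 (new)  [load 450/750]
  150 → container 1  [load 750/750]
  650 → container 5 (new)  [load 650/750]
  700 → container 6 (new)  [load 700/750]
  350 → container 3  [load 750/750]
  200 → container 4  [load 650/750]
  350 → container 7 (new)  [load 350/750]
  150 → container 2  [load 750/750]
  100 → container 4  [load 750/750]
7 containers opened.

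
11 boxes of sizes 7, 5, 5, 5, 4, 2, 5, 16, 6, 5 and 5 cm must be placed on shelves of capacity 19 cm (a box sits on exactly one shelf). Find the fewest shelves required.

Total = 16 + 7 + 6 + 5 + 5 + 5 + 5 + 5 + 5 + 4 + 2 = 65 cm.
Lower bound: ⌈65/19⌉ = 4 shelves.
A packing using 4 shelves:
  shelf 1: 16 + 2 = 18
  shelf 2: 7 + 6 + 5 = 18
  shelf 3: 5 + 5 + 5 + 4 = 19
  shelf 4: 5 + 5 = 10
This matches the lower bound, so 4 is optimal.

4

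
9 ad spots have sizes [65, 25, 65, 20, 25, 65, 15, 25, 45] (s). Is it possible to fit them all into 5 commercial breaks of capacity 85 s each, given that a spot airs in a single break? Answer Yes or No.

Yes

A valid assignment using 5 commercial breaks:
  break 1: 65 + 20 = 85
  break 2: 65 + 15 = 80
  break 3: 65 = 65
  break 4: 45 + 25 = 70
  break 5: 25 + 25 = 50
Every load is within 85 s, so 5 commercial breaks suffice.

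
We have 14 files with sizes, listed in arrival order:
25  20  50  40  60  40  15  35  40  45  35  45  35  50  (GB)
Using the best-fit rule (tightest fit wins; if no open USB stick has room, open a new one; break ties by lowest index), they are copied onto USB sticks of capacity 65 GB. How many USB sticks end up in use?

12

  25 → USB stick 1 (new)  [load 25/65]
  20 → USB stick 1  [load 45/65]
  50 → USB stick 2 (new)  [load 50/65]
  40 → USB stick 3 (new)  [load 40/65]
  60 → USB stick 4 (new)  [load 60/65]
  40 → USB stick 5 (new)  [load 40/65]
  15 → USB stick 2  [load 65/65]
  35 → USB stick 6 (new)  [load 35/65]
  40 → USB stick 7 (new)  [load 40/65]
  45 → USB stick 8 (new)  [load 45/65]
  35 → USB stick 9 (new)  [load 35/65]
  45 → USB stick 10 (new)  [load 45/65]
  35 → USB stick 11 (new)  [load 35/65]
  50 → USB stick 12 (new)  [load 50/65]
12 USB sticks opened.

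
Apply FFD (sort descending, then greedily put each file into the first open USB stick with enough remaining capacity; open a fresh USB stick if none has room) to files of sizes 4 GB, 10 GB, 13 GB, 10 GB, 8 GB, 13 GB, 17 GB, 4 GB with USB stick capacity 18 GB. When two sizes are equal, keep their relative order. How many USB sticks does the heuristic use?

5

Sorted descending: 17, 13, 13, 10, 10, 8, 4, 4.
  17 → USB stick 1 (new)  [load 17/18]
  13 → USB stick 2 (new)  [load 13/18]
  13 → USB stick 3 (new)  [load 13/18]
  10 → USB stick 4 (new)  [load 10/18]
  10 → USB stick 5 (new)  [load 10/18]
  8 → USB stick 4  [load 18/18]
  4 → USB stick 2  [load 17/18]
  4 → USB stick 3  [load 17/18]
5 USB sticks opened.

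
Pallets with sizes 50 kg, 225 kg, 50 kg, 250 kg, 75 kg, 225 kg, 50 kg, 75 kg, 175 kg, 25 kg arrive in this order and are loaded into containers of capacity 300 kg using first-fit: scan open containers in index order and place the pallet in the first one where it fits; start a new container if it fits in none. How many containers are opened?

  50 → container 1 (new)  [load 50/300]
  225 → container 1  [load 275/300]
  50 → container 2 (new)  [load 50/300]
  250 → container 2  [load 300/300]
  75 → container 3 (new)  [load 75/300]
  225 → container 3  [load 300/300]
  50 → container 4 (new)  [load 50/300]
  75 → container 4  [load 125/300]
  175 → container 4  [load 300/300]
  25 → container 1  [load 300/300]
4 containers opened.

4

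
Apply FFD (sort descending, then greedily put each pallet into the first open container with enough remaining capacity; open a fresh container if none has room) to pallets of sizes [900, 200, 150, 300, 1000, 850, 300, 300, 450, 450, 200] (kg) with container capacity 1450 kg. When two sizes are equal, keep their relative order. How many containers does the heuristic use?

Sorted descending: 1000, 900, 850, 450, 450, 300, 300, 300, 200, 200, 150.
  1000 → container 1 (new)  [load 1000/1450]
  900 → container 2 (new)  [load 900/1450]
  850 → container 3 (new)  [load 850/1450]
  450 → container 1  [load 1450/1450]
  450 → container 2  [load 1350/1450]
  300 → container 3  [load 1150/1450]
  300 → container 3  [load 1450/1450]
  300 → container 4 (new)  [load 300/1450]
  200 → container 4  [load 500/1450]
  200 → container 4  [load 700/1450]
  150 → container 4  [load 850/1450]
4 containers opened.

4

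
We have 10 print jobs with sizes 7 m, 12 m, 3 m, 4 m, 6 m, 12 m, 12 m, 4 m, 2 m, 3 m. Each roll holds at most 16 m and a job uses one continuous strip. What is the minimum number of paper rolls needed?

Total = 12 + 12 + 12 + 7 + 6 + 4 + 4 + 3 + 3 + 2 = 65 m.
Lower bound: ⌈65/16⌉ = 5 paper rolls.
A packing using 5 paper rolls:
  roll 1: 12 + 4 = 16
  roll 2: 12 + 4 = 16
  roll 3: 12 + 3 = 15
  roll 4: 7 + 6 + 3 = 16
  roll 5: 2 = 2
This matches the lower bound, so 5 is optimal.

5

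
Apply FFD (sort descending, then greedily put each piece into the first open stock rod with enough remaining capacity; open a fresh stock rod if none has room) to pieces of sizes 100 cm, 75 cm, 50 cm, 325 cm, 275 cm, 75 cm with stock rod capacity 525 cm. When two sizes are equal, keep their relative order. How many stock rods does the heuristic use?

2

Sorted descending: 325, 275, 100, 75, 75, 50.
  325 → stock rod 1 (new)  [load 325/525]
  275 → stock rod 2 (new)  [load 275/525]
  100 → stock rod 1  [load 425/525]
  75 → stock rod 1  [load 500/525]
  75 → stock rod 2  [load 350/525]
  50 → stock rod 2  [load 400/525]
2 stock rods opened.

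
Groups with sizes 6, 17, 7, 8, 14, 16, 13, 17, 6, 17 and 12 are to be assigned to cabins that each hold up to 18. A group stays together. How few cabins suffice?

Total = 17 + 17 + 17 + 16 + 14 + 13 + 12 + 8 + 7 + 6 + 6 = 133.
Lower bound: ⌈133/18⌉ = 8 cabins.
A packing using 9 cabins:
  cabin 1: 17 = 17
  cabin 2: 17 = 17
  cabin 3: 17 = 17
  cabin 4: 16 = 16
  cabin 5: 14 = 14
  cabin 6: 13 = 13
  cabin 7: 12 + 6 = 18
  cabin 8: 8 + 7 = 15
  cabin 9: 6 = 6
No arrangement into 8 cabins stays within capacity, so 9 is optimal.

9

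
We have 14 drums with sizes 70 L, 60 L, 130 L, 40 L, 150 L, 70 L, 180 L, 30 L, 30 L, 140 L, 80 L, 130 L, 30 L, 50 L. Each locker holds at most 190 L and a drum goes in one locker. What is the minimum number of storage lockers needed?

Total = 180 + 150 + 140 + 130 + 130 + 80 + 70 + 70 + 60 + 50 + 40 + 30 + 30 + 30 = 1190 L.
Lower bound: ⌈1190/190⌉ = 7 storage lockers.
A packing using 7 storage lockers:
  locker 1: 180 = 180
  locker 2: 150 + 40 = 190
  locker 3: 140 + 50 = 190
  locker 4: 130 + 60 = 190
  locker 5: 130 + 30 + 30 = 190
  locker 6: 80 + 70 + 30 = 180
  locker 7: 70 = 70
This matches the lower bound, so 7 is optimal.

7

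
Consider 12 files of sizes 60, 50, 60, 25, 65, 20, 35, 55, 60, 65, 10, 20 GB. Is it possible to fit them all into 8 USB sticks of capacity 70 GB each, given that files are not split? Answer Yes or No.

Total = 525 GB; ⌈525/70⌉ = 8.
The bound of 8 does not rule out 8, but exhaustive search shows no assignment into 8 USB sticks of capacity 70 GB exists — the minimum is 9.

No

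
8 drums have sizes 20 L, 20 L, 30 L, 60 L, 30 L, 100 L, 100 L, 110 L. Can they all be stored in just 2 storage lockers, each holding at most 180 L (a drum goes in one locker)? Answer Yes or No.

Total = 470 L; ⌈470/180⌉ = 3.
At least 3 storage lockers are required, but only 2 are allowed.

No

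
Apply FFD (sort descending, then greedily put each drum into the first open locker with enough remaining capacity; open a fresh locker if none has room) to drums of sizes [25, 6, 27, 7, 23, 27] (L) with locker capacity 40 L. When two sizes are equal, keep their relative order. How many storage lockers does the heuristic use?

Sorted descending: 27, 27, 25, 23, 7, 6.
  27 → locker 1 (new)  [load 27/40]
  27 → locker 2 (new)  [load 27/40]
  25 → locker 3 (new)  [load 25/40]
  23 → locker 4 (new)  [load 23/40]
  7 → locker 1  [load 34/40]
  6 → locker 1  [load 40/40]
4 storage lockers opened.

4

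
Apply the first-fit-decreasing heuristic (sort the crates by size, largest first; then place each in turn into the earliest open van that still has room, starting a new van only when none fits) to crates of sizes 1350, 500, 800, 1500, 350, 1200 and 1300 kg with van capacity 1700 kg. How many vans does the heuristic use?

Sorted descending: 1500, 1350, 1300, 1200, 800, 500, 350.
  1500 → van 1 (new)  [load 1500/1700]
  1350 → van 2 (new)  [load 1350/1700]
  1300 → van 3 (new)  [load 1300/1700]
  1200 → van 4 (new)  [load 1200/1700]
  800 → van 5 (new)  [load 800/1700]
  500 → van 4  [load 1700/1700]
  350 → van 2  [load 1700/1700]
5 vans opened.

5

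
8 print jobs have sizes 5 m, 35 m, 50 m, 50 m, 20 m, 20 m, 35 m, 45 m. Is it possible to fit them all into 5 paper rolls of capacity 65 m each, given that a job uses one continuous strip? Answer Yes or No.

Yes

A valid assignment using 5 paper rolls:
  roll 1: 50 + 5 = 55
  roll 2: 50 = 50
  roll 3: 45 + 20 = 65
  roll 4: 35 + 20 = 55
  roll 5: 35 = 35
Every load is within 65 m, so 5 paper rolls suffice.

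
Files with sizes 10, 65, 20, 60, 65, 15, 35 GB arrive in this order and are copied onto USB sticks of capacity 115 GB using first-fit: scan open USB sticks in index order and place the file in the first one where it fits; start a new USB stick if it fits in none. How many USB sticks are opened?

  10 → USB stick 1 (new)  [load 10/115]
  65 → USB stick 1  [load 75/115]
  20 → USB stick 1  [load 95/115]
  60 → USB stick 2 (new)  [load 60/115]
  65 → USB stick 3 (new)  [load 65/115]
  15 → USB stick 1  [load 110/115]
  35 → USB stick 2  [load 95/115]
3 USB sticks opened.

3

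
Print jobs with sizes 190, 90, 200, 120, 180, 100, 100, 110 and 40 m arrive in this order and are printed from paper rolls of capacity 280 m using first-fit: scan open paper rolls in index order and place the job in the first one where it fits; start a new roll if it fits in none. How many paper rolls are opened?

5

  190 → roll 1 (new)  [load 190/280]
  90 → roll 1  [load 280/280]
  200 → roll 2 (new)  [load 200/280]
  120 → roll 3 (new)  [load 120/280]
  180 → roll 4 (new)  [load 180/280]
  100 → roll 3  [load 220/280]
  100 → roll 4  [load 280/280]
  110 → roll 5 (new)  [load 110/280]
  40 → roll 2  [load 240/280]
5 paper rolls opened.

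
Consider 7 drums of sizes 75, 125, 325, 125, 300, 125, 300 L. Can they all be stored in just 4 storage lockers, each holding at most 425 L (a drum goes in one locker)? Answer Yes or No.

Yes

A valid assignment using 4 storage lockers:
  locker 1: 325 + 75 = 400
  locker 2: 300 + 125 = 425
  locker 3: 300 + 125 = 425
  locker 4: 125 = 125
Every load is within 425 L, so 4 storage lockers suffice.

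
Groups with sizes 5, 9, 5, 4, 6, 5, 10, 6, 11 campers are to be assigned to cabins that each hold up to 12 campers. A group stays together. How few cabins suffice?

6

Total = 11 + 10 + 9 + 6 + 6 + 5 + 5 + 5 + 4 = 61 campers.
Lower bound: ⌈61/12⌉ = 6 cabins.
A packing using 6 cabins:
  cabin 1: 11 = 11
  cabin 2: 10 = 10
  cabin 3: 9 = 9
  cabin 4: 6 + 6 = 12
  cabin 5: 5 + 5 = 10
  cabin 6: 5 + 4 = 9
This matches the lower bound, so 6 is optimal.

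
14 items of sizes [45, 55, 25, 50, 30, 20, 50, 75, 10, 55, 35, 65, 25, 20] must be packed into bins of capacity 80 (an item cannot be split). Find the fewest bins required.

Total = 75 + 65 + 55 + 55 + 50 + 50 + 45 + 35 + 30 + 25 + 25 + 20 + 20 + 10 = 560.
Lower bound: ⌈560/80⌉ = 7 bins.
A packing using 8 bins:
  bin 1: 75 = 75
  bin 2: 65 + 10 = 75
  bin 3: 55 + 25 = 80
  bin 4: 55 + 25 = 80
  bin 5: 50 + 30 = 80
  bin 6: 50 + 20 = 70
  bin 7: 45 + 35 = 80
  bin 8: 20 = 20
No arrangement into 7 bins stays within capacity, so 8 is optimal.

8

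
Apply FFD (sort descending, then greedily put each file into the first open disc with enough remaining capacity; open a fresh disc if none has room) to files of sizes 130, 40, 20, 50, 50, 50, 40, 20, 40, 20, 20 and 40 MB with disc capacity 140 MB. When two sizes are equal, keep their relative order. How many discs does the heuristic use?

4

Sorted descending: 130, 50, 50, 50, 40, 40, 40, 40, 20, 20, 20, 20.
  130 → disc 1 (new)  [load 130/140]
  50 → disc 2 (new)  [load 50/140]
  50 → disc 2  [load 100/140]
  50 → disc 3 (new)  [load 50/140]
  40 → disc 2  [load 140/140]
  40 → disc 3  [load 90/140]
  40 → disc 3  [load 130/140]
  40 → disc 4 (new)  [load 40/140]
  20 → disc 4  [load 60/140]
  20 → disc 4  [load 80/140]
  20 → disc 4  [load 100/140]
  20 → disc 4  [load 120/140]
4 discs opened.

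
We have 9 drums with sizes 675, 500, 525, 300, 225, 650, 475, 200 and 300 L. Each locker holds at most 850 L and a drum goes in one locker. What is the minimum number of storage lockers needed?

Total = 675 + 650 + 525 + 500 + 475 + 300 + 300 + 225 + 200 = 3850 L.
Lower bound: ⌈3850/850⌉ = 5 storage lockers.
A packing using 5 storage lockers:
  locker 1: 675 = 675
  locker 2: 650 + 200 = 850
  locker 3: 525 + 300 = 825
  locker 4: 500 + 300 = 800
  locker 5: 475 + 225 = 700
This matches the lower bound, so 5 is optimal.

5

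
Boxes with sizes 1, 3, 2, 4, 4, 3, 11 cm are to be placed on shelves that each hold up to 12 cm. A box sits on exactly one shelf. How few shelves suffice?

3

Total = 11 + 4 + 4 + 3 + 3 + 2 + 1 = 28 cm.
Lower bound: ⌈28/12⌉ = 3 shelves.
A packing using 3 shelves:
  shelf 1: 11 + 1 = 12
  shelf 2: 4 + 4 + 3 = 11
  shelf 3: 3 + 2 = 5
This matches the lower bound, so 3 is optimal.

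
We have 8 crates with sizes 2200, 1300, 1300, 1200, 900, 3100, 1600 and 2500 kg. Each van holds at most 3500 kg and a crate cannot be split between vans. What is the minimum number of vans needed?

5

Total = 3100 + 2500 + 2200 + 1600 + 1300 + 1300 + 1200 + 900 = 14100 kg.
Lower bound: ⌈14100/3500⌉ = 5 vans.
A packing using 5 vans:
  van 1: 3100 = 3100
  van 2: 2500 + 900 = 3400
  van 3: 2200 + 1300 = 3500
  van 4: 1600 + 1300 = 2900
  van 5: 1200 = 1200
This matches the lower bound, so 5 is optimal.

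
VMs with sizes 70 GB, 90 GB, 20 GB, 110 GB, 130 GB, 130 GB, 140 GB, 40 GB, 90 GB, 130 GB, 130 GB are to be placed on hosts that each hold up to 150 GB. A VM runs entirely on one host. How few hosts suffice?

Total = 140 + 130 + 130 + 130 + 130 + 110 + 90 + 90 + 70 + 40 + 20 = 1080 GB.
Lower bound: ⌈1080/150⌉ = 8 hosts.
A packing using 9 hosts:
  host 1: 140 = 140
  host 2: 130 + 20 = 150
  host 3: 130 = 130
  host 4: 130 = 130
  host 5: 130 = 130
  host 6: 110 + 40 = 150
  host 7: 90 = 90
  host 8: 90 = 90
  host 9: 70 = 70
No arrangement into 8 hosts stays within capacity, so 9 is optimal.

9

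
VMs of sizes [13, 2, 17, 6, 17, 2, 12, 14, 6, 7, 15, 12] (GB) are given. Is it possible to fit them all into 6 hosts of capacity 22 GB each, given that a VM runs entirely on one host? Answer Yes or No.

No

Total = 123 GB; ⌈123/22⌉ = 6.
7 VMs each exceed half the capacity and cannot share a host, forcing at least 7 hosts.
At least 7 hosts are required, but only 6 are allowed.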